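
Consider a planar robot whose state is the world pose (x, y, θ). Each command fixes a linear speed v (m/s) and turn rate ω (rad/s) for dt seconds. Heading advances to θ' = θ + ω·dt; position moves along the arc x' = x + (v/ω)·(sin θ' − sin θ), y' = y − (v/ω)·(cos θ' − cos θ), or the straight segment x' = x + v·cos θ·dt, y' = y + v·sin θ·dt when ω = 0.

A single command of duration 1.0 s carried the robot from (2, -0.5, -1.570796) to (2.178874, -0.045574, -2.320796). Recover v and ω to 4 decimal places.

v = -0.5000, ω = -0.7500

Δθ = -2.320796 − -1.570796 = -0.750000
ω = Δθ/dt = -0.750000/1.0 = -0.7500
R = −Δy/(cos θ' − cos θ) = 0.6667
v = R·ω = 0.6667·-0.7500 = -0.5000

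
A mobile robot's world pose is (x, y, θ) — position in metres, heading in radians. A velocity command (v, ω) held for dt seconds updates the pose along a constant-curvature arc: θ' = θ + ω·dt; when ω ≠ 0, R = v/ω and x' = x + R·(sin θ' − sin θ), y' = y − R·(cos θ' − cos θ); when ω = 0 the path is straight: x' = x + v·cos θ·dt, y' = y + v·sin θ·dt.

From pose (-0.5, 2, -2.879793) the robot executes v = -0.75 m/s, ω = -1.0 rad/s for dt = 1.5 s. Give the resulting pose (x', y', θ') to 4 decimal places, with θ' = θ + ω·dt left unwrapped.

θ' = -2.8798 + -1.0·1.5 = -4.3798
R = v/ω = -0.75/-1.0 = 0.7500
x' = -0.5 + 0.7500·(sin -4.3798 − sin -2.8798) = 0.4030
y' = 2 − 0.7500·(cos -4.3798 − cos -2.8798) = 1.5204

(0.4030, 1.5204, -4.3798)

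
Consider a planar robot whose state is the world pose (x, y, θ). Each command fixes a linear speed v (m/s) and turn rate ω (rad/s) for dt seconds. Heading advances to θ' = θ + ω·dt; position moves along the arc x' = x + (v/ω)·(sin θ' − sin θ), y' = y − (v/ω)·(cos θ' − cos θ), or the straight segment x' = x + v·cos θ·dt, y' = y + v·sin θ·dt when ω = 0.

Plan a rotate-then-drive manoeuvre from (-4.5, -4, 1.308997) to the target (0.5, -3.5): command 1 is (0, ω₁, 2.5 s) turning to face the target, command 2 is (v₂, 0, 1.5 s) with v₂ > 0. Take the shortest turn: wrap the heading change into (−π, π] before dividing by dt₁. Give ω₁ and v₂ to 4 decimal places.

heading to target = atan2(-3.5−-4, 0.5−-4.5) = 0.0997
Δθ = wrap(0.0997 − 1.3090) = -1.2093; ω₁ = Δθ/dt₁ = -0.4837
distance = √((0.5−-4.5)² + (-3.5−-4)²) = 5.0249; v₂ = distance/dt₂ = 3.3500

ω₁ = -0.4837, v₂ = 3.3500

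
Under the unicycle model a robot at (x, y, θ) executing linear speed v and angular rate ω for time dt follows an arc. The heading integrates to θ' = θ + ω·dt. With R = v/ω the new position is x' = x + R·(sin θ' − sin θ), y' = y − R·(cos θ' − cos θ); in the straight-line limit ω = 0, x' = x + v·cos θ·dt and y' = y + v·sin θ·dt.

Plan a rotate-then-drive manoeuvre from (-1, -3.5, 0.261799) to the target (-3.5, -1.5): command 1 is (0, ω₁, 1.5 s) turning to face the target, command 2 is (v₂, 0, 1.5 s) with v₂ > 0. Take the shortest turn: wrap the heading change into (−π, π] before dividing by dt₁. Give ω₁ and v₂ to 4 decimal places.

heading to target = atan2(-1.5−-3.5, -3.5−-1) = 2.4669
Δθ = wrap(2.4669 − 0.2618) = 2.2051; ω₁ = Δθ/dt₁ = 1.4700
distance = √((-3.5−-1)² + (-1.5−-3.5)²) = 3.2016; v₂ = distance/dt₂ = 2.1344

ω₁ = 1.4700, v₂ = 2.1344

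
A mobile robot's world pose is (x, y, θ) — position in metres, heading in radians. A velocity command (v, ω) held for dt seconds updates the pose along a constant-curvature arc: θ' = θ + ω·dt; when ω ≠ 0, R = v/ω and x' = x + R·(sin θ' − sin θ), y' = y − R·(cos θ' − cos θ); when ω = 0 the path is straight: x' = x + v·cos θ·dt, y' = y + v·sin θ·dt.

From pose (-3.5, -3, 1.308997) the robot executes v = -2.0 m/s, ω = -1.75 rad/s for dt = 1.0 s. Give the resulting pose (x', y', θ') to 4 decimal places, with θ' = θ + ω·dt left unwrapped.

θ' = 1.3090 + -1.75·1.0 = -0.4410
R = v/ω = -2.0/-1.75 = 1.1429
x' = -3.5 + 1.1429·(sin -0.4410 − sin 1.3090) = -5.0917
y' = -3 − 1.1429·(cos -0.4410 − cos 1.3090) = -3.7377

(-5.0917, -3.7377, -0.4410)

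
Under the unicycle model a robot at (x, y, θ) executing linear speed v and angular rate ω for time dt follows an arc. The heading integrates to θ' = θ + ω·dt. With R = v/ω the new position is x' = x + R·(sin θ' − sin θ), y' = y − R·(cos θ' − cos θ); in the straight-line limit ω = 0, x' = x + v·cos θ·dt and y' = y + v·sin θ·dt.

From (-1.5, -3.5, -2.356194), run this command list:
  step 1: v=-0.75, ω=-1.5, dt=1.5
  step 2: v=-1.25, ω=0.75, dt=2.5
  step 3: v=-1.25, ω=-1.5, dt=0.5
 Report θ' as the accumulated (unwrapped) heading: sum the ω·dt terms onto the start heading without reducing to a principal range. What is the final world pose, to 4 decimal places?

step 1: θ'=-4.6062 (R=0.5000) → pose (-0.6493, -3.8006, -4.6062)
step 2: θ'=-2.7312 (R=-1.6667) → pose (1.6730, -5.1522, -2.7312)
step 3: θ'=-3.4812 (R=0.8333) → pose (2.2830, -5.1306, -3.4812)

(2.2830, -5.1306, -3.4812)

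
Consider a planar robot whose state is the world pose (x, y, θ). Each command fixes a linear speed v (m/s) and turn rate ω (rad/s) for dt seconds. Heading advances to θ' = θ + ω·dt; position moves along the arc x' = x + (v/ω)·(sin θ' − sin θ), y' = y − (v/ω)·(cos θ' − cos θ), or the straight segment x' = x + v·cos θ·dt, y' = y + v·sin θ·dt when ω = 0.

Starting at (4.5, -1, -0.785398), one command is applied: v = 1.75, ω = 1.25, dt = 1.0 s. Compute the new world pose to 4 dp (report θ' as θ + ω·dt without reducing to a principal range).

θ' = -0.7854 + 1.25·1.0 = 0.4646
R = v/ω = 1.75/1.25 = 1.4000
x' = 4.5 + 1.4000·(sin 0.4646 − sin -0.7854) = 6.1172
y' = -1 − 1.4000·(cos 0.4646 − cos -0.7854) = -1.2617

(6.1172, -1.2617, 0.4646)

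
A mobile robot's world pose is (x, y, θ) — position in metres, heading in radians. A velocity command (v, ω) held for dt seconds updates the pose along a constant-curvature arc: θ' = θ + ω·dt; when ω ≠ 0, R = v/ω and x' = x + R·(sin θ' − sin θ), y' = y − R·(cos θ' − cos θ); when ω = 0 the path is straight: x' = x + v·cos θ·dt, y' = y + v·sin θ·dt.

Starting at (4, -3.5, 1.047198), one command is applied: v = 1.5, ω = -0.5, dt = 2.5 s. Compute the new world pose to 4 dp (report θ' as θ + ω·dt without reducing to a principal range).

(7.2023, -2.0615, -0.2028)

θ' = 1.0472 + -0.5·2.5 = -0.2028
R = v/ω = 1.5/-0.5 = -3.0000
x' = 4 + -3.0000·(sin -0.2028 − sin 1.0472) = 7.2023
y' = -3.5 − -3.0000·(cos -0.2028 − cos 1.0472) = -2.0615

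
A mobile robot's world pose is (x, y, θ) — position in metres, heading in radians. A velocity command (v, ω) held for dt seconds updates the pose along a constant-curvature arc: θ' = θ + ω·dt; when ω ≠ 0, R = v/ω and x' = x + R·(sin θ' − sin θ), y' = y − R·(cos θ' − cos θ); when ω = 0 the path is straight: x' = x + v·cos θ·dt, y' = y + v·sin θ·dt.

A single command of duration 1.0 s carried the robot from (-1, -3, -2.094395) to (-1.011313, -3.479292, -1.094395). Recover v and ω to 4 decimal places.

Δθ = -1.094395 − -2.094395 = 1.000000
ω = Δθ/dt = 1.000000/1.0 = 1.0000
R = −Δy/(cos θ' − cos θ) = 0.5000
v = R·ω = 0.5000·1.0000 = 0.5000

v = 0.5000, ω = 1.0000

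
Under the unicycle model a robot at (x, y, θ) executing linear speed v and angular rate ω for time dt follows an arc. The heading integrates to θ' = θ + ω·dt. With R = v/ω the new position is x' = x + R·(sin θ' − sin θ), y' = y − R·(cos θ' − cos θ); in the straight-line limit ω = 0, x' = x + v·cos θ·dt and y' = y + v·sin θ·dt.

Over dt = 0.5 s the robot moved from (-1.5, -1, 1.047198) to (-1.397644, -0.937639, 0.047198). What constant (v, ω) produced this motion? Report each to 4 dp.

Δθ = 0.047198 − 1.047198 = -1.000000
ω = Δθ/dt = -1.000000/0.5 = -2.0000
R = Δx/(sin θ' − sin θ) = -0.1250
v = R·ω = -0.1250·-2.0000 = 0.2500

v = 0.2500, ω = -2.0000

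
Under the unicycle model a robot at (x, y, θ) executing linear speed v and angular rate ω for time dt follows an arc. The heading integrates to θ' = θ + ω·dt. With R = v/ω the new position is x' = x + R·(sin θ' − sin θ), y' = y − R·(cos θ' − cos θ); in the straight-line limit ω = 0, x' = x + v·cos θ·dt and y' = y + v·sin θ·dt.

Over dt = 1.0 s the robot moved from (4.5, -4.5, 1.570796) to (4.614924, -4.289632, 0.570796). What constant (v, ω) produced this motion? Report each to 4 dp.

v = 0.2500, ω = -1.0000

Δθ = 0.570796 − 1.570796 = -1.000000
ω = Δθ/dt = -1.000000/1.0 = -1.0000
R = −Δy/(cos θ' − cos θ) = -0.2500
v = R·ω = -0.2500·-1.0000 = 0.2500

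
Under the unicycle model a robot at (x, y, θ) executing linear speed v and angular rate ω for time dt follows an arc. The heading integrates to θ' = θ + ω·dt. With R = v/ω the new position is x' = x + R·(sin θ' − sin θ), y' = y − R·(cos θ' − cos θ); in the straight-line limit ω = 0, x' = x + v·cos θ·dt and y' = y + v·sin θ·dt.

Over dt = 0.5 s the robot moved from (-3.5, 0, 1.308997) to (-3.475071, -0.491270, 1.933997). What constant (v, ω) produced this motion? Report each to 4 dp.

Δθ = 1.933997 − 1.308997 = 0.625000
ω = Δθ/dt = 0.625000/0.5 = 1.2500
R = −Δy/(cos θ' − cos θ) = -0.8000
v = R·ω = -0.8000·1.2500 = -1.0000

v = -1.0000, ω = 1.2500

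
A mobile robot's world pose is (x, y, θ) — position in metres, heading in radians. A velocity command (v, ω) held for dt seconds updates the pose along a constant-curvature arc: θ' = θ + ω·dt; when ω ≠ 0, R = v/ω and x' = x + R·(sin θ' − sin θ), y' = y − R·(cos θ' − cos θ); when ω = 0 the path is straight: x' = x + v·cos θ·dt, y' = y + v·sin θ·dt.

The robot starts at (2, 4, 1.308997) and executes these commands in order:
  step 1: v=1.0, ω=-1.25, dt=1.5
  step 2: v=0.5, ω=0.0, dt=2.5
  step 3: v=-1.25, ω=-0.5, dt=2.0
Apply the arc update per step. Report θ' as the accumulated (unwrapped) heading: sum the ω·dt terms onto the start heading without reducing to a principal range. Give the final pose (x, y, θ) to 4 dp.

step 1: θ'=-0.5660 (R=-0.8000) → pose (3.2018, 4.4682, -0.5660)
step 2: θ'=-0.5660 (straight) → pose (4.2568, 3.7979, -0.5660)
step 3: θ'=-1.5660 (R=2.5000) → pose (3.0975, 5.8960, -1.5660)

(3.0975, 5.8960, -1.5660)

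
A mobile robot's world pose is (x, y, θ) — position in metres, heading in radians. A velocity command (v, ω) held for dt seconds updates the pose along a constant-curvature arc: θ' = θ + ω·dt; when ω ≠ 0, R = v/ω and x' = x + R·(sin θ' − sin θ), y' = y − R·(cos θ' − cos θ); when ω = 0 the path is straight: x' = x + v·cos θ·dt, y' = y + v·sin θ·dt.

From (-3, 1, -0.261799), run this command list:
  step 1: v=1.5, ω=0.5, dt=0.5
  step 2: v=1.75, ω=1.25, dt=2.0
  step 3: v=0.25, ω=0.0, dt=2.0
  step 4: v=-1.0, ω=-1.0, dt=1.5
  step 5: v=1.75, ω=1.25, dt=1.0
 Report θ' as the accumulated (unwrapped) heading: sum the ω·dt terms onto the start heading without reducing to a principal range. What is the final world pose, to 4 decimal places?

(-1.6307, 4.0060, 2.2382)

step 1: θ'=-0.0118 (R=3.0000) → pose (-2.2589, 0.8980, -0.0118)
step 2: θ'=2.4882 (R=1.4000) → pose (-1.3914, 3.4095, 2.4882)
step 3: θ'=2.4882 (straight) → pose (-1.7884, 3.7135, 2.4882)
step 4: θ'=0.9882 (R=1.0000) → pose (-1.5612, 2.3692, 0.9882)
step 5: θ'=2.2382 (R=1.4000) → pose (-1.6307, 4.0060, 2.2382)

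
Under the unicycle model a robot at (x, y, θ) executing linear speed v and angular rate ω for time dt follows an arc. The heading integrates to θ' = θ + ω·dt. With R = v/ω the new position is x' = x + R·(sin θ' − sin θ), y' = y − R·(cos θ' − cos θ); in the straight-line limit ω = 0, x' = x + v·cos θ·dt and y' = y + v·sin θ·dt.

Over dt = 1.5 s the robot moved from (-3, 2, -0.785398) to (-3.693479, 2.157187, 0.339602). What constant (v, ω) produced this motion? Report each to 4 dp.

v = -0.5000, ω = 0.7500

Δθ = 0.339602 − -0.785398 = 1.125000
ω = Δθ/dt = 1.125000/1.5 = 0.7500
R = Δx/(sin θ' − sin θ) = -0.6667
v = R·ω = -0.6667·0.7500 = -0.5000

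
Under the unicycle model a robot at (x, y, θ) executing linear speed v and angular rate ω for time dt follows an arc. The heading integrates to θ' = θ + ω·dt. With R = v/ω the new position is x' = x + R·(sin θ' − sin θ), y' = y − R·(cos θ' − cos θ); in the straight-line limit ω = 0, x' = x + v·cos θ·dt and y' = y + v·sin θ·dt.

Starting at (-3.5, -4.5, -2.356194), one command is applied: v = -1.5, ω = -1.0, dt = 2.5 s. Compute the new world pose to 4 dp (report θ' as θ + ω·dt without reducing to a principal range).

θ' = -2.3562 + -1.0·2.5 = -4.8562
R = v/ω = -1.5/-1.0 = 1.5000
x' = -3.5 + 1.5000·(sin -4.8562 − sin -2.3562) = -0.9548
y' = -4.5 − 1.5000·(cos -4.8562 − cos -2.3562) = -5.7756

(-0.9548, -5.7756, -4.8562)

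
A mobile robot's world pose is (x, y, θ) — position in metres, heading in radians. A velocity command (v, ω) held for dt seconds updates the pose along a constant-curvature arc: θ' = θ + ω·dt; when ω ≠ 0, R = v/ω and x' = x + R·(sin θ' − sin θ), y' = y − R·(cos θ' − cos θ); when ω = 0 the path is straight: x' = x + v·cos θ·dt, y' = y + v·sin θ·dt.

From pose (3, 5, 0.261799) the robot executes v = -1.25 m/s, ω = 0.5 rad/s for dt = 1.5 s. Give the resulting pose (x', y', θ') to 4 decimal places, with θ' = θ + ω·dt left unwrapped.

θ' = 0.2618 + 0.5·1.5 = 1.0118
R = v/ω = -1.25/0.5 = -2.5000
x' = 3 + -2.5000·(sin 1.0118 − sin 0.2618) = 1.5276
y' = 5 − -2.5000·(cos 1.0118 − cos 0.2618) = 3.9110

(1.5276, 3.9110, 1.0118)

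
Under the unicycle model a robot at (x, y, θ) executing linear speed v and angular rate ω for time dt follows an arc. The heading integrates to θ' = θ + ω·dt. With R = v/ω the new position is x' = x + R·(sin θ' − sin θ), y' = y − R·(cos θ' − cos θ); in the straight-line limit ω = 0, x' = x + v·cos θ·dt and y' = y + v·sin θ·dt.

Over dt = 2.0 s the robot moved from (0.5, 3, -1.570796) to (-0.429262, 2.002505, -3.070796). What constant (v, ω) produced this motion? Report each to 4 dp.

v = 0.7500, ω = -0.7500

Δθ = -3.070796 − -1.570796 = -1.500000
ω = Δθ/dt = -1.500000/2.0 = -0.7500
R = −Δy/(cos θ' − cos θ) = -1.0000
v = R·ω = -1.0000·-0.7500 = 0.7500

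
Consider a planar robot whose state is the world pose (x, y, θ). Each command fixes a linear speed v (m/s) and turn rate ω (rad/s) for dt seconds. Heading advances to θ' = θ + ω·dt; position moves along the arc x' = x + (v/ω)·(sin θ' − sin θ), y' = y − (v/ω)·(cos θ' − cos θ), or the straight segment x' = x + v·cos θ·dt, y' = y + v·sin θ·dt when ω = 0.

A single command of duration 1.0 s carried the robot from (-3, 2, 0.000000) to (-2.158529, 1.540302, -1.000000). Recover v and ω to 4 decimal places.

v = 1.0000, ω = -1.0000

Δθ = -1.000000 − 0.000000 = -1.000000
ω = Δθ/dt = -1.000000/1.0 = -1.0000
R = Δx/(sin θ' − sin θ) = -1.0000
v = R·ω = -1.0000·-1.0000 = 1.0000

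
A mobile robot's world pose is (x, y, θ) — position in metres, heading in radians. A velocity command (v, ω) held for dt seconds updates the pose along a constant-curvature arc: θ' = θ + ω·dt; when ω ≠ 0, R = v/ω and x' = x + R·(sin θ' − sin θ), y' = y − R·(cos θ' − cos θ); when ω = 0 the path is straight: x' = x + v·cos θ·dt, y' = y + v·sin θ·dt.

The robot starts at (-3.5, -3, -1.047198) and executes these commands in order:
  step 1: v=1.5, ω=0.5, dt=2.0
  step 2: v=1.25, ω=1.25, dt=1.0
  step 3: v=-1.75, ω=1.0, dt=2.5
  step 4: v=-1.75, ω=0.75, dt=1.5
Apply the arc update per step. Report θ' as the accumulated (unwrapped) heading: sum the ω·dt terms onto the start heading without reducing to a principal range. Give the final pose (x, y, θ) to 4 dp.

(3.5770, -3.7245, 4.8278)

step 1: θ'=-0.0472 (R=3.0000) → pose (-1.0435, -4.4967, -0.0472)
step 2: θ'=1.2028 (R=1.0000) → pose (-0.0632, -3.8575, 1.2028)
step 3: θ'=3.7028 (R=-1.7500) → pose (2.5010, -5.9686, 3.7028)
step 4: θ'=4.8278 (R=-2.3333) → pose (3.5770, -3.7245, 4.8278)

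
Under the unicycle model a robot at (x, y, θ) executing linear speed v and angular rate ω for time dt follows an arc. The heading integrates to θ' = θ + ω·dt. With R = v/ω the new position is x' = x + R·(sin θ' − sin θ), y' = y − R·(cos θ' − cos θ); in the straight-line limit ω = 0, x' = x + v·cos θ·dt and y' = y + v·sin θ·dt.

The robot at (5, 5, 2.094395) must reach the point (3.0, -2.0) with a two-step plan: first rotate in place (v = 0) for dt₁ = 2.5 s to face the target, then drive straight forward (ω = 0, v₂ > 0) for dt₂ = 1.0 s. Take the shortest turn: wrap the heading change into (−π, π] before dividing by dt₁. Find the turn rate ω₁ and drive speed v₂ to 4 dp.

heading to target = atan2(-2−5, 3−5) = -1.8491
Δθ = wrap(-1.8491 − 2.0944) = 2.3397; ω₁ = Δθ/dt₁ = 0.9359
distance = √((3−5)² + (-2−5)²) = 7.2801; v₂ = distance/dt₂ = 7.2801

ω₁ = 0.9359, v₂ = 7.2801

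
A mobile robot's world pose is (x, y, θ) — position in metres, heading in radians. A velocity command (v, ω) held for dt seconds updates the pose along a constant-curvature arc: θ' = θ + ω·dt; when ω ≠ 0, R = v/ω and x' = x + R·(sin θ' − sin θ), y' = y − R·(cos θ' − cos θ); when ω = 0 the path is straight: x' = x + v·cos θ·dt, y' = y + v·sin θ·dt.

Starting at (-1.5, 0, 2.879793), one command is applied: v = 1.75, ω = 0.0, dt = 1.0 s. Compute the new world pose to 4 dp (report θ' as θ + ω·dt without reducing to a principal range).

(-3.1904, 0.4529, 2.8798)

θ' = 2.8798 + 0.0·1.0 = 2.8798
ω = 0 → straight: x' = -1.5 + 1.75·cos(2.8798)·1.0 = -3.1904
y' = 0 + 1.75·sin(2.8798)·1.0 = 0.4529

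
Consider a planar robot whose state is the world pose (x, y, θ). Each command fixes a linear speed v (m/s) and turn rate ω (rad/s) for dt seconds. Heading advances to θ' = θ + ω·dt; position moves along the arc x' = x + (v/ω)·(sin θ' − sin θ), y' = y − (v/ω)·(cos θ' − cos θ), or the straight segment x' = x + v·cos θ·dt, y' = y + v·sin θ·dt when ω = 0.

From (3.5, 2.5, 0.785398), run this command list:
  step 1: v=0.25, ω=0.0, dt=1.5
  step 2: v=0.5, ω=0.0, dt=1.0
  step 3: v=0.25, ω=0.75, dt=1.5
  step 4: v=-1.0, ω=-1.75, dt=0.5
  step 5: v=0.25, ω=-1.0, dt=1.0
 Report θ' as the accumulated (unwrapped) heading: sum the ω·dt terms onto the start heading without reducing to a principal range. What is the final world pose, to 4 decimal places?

step 1: θ'=0.7854 (straight) → pose (3.7652, 2.7652, 0.7854)
step 2: θ'=0.7854 (straight) → pose (4.1187, 3.1187, 0.7854)
step 3: θ'=1.9104 (R=0.3333) → pose (4.1973, 3.4655, 1.9104)
step 4: θ'=1.0354 (R=0.5714) → pose (4.1500, 2.9836, 1.0354)
step 5: θ'=0.0354 (R=-0.2500) → pose (4.3562, 3.1059, 0.0354)

(4.3562, 3.1059, 0.0354)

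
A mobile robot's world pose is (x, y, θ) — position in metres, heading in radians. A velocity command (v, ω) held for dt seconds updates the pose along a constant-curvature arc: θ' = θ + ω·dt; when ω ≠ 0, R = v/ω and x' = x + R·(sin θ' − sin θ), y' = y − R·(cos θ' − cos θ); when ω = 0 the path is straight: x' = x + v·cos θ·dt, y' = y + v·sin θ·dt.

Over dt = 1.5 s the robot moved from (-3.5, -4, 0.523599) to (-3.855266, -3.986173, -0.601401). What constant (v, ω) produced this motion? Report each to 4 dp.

Δθ = -0.601401 − 0.523599 = -1.125000
ω = Δθ/dt = -1.125000/1.5 = -0.7500
R = Δx/(sin θ' − sin θ) = 0.3333
v = R·ω = 0.3333·-0.7500 = -0.2500

v = -0.2500, ω = -0.7500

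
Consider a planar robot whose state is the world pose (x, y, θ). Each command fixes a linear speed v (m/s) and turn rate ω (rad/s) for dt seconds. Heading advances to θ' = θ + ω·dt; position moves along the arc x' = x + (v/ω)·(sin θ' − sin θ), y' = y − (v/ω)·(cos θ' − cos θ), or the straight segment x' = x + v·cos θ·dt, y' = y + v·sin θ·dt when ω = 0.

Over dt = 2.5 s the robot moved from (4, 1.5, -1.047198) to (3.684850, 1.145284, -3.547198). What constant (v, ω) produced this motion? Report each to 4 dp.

v = 0.2500, ω = -1.0000

Δθ = -3.547198 − -1.047198 = -2.500000
ω = Δθ/dt = -2.500000/2.5 = -1.0000
R = −Δy/(cos θ' − cos θ) = -0.2500
v = R·ω = -0.2500·-1.0000 = 0.2500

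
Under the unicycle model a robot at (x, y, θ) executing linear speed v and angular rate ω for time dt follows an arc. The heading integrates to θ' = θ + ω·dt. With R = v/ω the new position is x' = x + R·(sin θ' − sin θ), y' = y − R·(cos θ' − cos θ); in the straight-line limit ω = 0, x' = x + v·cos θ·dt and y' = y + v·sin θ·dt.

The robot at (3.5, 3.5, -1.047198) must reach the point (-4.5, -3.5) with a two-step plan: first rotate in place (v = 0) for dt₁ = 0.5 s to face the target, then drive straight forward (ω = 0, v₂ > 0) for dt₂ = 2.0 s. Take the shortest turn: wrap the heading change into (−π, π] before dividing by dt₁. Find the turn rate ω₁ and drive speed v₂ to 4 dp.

heading to target = atan2(-3.5−3.5, -4.5−3.5) = -2.4228
Δθ = wrap(-2.4228 − -1.0472) = -1.3756; ω₁ = Δθ/dt₁ = -2.7511
distance = √((-4.5−3.5)² + (-3.5−3.5)²) = 10.6301; v₂ = distance/dt₂ = 5.3151

ω₁ = -2.7511, v₂ = 5.3151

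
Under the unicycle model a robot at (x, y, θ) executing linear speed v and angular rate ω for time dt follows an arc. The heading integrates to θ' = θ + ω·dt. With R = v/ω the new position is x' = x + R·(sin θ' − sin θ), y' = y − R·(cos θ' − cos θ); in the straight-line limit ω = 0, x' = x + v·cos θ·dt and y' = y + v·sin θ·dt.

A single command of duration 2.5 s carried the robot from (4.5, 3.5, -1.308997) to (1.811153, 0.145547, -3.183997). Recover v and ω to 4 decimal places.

v = 2.0000, ω = -0.7500

Δθ = -3.183997 − -1.308997 = -1.875000
ω = Δθ/dt = -1.875000/2.5 = -0.7500
R = −Δy/(cos θ' − cos θ) = -2.6667
v = R·ω = -2.6667·-0.7500 = 2.0000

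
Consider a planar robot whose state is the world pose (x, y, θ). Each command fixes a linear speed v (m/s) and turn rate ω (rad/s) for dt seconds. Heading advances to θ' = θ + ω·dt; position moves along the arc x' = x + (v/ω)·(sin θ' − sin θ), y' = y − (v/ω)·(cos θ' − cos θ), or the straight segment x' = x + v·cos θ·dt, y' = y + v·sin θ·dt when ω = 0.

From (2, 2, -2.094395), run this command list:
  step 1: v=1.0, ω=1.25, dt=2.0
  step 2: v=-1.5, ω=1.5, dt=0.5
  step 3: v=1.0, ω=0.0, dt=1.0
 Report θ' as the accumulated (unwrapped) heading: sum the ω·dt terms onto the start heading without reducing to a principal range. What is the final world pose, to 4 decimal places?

(2.8914, 1.2644, 1.1556)

step 1: θ'=0.4056 (R=0.8000) → pose (3.0085, 0.8649, 0.4056)
step 2: θ'=1.1556 (R=-1.0000) → pose (2.4880, 0.3494, 1.1556)
step 3: θ'=1.1556 (straight) → pose (2.8914, 1.2644, 1.1556)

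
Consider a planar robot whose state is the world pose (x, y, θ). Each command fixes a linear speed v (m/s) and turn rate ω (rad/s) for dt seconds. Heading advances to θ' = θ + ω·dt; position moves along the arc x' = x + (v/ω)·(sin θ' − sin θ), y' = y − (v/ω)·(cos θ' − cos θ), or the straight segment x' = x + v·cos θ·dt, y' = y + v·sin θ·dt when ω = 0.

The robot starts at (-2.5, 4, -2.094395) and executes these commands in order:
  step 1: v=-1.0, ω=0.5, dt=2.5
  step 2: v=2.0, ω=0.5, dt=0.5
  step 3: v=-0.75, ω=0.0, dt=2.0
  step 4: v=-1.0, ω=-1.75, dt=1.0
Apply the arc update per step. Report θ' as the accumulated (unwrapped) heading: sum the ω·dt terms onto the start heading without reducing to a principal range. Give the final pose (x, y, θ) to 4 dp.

(-3.3182, 7.3839, -2.3444)

step 1: θ'=-0.8444 (R=-2.0000) → pose (-2.7369, 6.3284, -0.8444)
step 2: θ'=-0.5944 (R=4.0000) → pose (-1.9867, 5.6712, -0.5944)
step 3: θ'=-0.5944 (straight) → pose (-3.2294, 6.5112, -0.5944)
step 4: θ'=-2.3444 (R=0.5714) → pose (-3.3182, 7.3839, -2.3444)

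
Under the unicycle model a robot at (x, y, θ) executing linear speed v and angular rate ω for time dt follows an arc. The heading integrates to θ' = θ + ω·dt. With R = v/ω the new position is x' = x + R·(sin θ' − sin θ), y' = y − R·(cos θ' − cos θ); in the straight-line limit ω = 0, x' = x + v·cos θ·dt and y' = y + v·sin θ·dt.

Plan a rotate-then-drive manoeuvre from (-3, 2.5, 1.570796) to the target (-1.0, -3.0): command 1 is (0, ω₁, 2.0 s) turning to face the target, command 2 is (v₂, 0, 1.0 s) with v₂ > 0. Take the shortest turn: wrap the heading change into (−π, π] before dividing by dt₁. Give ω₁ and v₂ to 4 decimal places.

heading to target = atan2(-3−2.5, -1−-3) = -1.2220
Δθ = wrap(-1.2220 − 1.5708) = -2.7928; ω₁ = Δθ/dt₁ = -1.3964
distance = √((-1−-3)² + (-3−2.5)²) = 5.8523; v₂ = distance/dt₂ = 5.8523

ω₁ = -1.3964, v₂ = 5.8523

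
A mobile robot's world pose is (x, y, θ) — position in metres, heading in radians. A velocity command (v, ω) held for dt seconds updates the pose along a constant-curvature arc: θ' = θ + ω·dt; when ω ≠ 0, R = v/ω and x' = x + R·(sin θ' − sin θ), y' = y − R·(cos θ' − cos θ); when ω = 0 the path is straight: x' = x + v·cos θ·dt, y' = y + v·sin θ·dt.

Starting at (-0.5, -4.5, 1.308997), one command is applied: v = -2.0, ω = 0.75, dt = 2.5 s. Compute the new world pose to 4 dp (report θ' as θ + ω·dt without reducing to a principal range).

θ' = 1.3090 + 0.75·2.5 = 3.1840
R = v/ω = -2.0/0.75 = -2.6667
x' = -0.5 + -2.6667·(sin 3.1840 − sin 1.3090) = 2.1888
y' = -4.5 − -2.6667·(cos 3.1840 − cos 1.3090) = -7.8545

(2.1888, -7.8545, 3.1840)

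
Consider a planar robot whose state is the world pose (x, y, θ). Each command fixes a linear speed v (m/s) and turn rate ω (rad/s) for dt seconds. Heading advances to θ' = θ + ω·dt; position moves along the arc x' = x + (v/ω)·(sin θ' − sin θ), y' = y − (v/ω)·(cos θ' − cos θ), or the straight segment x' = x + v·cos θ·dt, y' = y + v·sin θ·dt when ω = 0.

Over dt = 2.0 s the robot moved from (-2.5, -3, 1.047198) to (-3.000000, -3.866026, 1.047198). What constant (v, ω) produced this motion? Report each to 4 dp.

Δθ = 1.047198 − 1.047198 = 0.000000
ω = Δθ/dt = 0.000000/2.0 = 0.0000
ω = 0 → v = (Δx·cos θ + Δy·sin θ)/dt = -0.5000

v = -0.5000, ω = 0.0000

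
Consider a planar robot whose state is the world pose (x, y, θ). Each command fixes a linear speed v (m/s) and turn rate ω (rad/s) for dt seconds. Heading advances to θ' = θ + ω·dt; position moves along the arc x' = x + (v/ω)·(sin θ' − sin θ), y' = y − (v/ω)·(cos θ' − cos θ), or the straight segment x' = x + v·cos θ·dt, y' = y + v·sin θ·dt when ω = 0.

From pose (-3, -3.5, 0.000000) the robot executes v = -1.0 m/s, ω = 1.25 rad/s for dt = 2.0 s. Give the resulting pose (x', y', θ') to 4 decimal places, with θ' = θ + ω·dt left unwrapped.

θ' = 0.0000 + 1.25·2.0 = 2.5000
R = v/ω = -1.0/1.25 = -0.8000
x' = -3 + -0.8000·(sin 2.5000 − sin 0.0000) = -3.4788
y' = -3.5 − -0.8000·(cos 2.5000 − cos 0.0000) = -4.9409

(-3.4788, -4.9409, 2.5000)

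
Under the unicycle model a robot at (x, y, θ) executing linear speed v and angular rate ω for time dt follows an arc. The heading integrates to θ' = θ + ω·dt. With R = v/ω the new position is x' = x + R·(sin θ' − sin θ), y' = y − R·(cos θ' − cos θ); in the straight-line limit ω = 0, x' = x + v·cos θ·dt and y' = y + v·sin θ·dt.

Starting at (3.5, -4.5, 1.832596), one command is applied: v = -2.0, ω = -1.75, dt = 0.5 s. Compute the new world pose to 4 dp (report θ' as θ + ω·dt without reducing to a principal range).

θ' = 1.8326 + -1.75·0.5 = 0.9576
R = v/ω = -2.0/-1.75 = 1.1429
x' = 3.5 + 1.1429·(sin 0.9576 − sin 1.8326) = 3.3307
y' = -4.5 − 1.1429·(cos 0.9576 − cos 1.8326) = -5.4535

(3.3307, -5.4535, 0.9576)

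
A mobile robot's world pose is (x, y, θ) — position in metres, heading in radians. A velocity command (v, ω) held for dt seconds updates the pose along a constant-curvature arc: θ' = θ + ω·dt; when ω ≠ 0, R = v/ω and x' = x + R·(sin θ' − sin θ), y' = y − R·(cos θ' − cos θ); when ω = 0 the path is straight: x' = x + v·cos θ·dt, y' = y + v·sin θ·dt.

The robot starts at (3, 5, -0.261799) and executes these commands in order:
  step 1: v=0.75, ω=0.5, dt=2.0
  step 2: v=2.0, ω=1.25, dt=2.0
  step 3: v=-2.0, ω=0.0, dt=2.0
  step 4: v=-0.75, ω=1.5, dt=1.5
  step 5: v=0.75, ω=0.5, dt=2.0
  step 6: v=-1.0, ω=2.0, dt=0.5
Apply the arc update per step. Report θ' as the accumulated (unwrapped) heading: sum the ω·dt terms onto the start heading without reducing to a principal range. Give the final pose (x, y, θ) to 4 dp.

(8.4677, 8.6202, 7.4882)

step 1: θ'=0.7382 (R=1.5000) → pose (4.3977, 5.3394, 0.7382)
step 2: θ'=3.2382 (R=1.6000) → pose (3.1666, 8.1154, 3.2382)
step 3: θ'=3.2382 (straight) → pose (7.1479, 8.5012, 3.2382)
step 4: θ'=5.4882 (R=-0.5000) → pose (7.4566, 9.3490, 5.4882)
step 5: θ'=6.4882 (R=1.5000) → pose (8.8328, 8.9309, 6.4882)
step 6: θ'=7.4882 (R=-0.5000) → pose (8.4677, 8.6202, 7.4882)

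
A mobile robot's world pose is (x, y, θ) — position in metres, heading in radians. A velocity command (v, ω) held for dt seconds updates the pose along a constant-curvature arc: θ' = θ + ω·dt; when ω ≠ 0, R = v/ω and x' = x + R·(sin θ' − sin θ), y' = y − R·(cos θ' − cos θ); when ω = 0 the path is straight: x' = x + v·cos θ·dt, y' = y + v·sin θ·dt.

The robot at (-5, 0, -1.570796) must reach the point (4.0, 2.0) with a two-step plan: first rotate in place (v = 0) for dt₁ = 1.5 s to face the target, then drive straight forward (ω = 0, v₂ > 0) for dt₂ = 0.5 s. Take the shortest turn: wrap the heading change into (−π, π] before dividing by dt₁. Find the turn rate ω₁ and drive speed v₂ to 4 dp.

ω₁ = 1.1930, v₂ = 18.4391

heading to target = atan2(2−0, 4−-5) = 0.2187
Δθ = wrap(0.2187 − -1.5708) = 1.7895; ω₁ = Δθ/dt₁ = 1.1930
distance = √((4−-5)² + (2−0)²) = 9.2195; v₂ = distance/dt₂ = 18.4391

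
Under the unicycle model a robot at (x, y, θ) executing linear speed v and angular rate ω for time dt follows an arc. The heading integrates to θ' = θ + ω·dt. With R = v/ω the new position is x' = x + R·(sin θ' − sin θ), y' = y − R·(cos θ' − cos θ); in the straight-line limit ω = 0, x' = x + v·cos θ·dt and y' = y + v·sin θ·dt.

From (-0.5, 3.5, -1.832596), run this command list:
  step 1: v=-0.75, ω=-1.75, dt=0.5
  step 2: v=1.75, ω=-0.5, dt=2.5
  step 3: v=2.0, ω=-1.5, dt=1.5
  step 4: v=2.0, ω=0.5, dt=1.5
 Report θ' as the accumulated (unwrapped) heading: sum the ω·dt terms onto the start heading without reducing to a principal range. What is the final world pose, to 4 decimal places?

step 1: θ'=-2.7076 (R=0.4286) → pose (-0.2662, 3.7779, -2.7076)
step 2: θ'=-3.9576 (R=-3.5000) → pose (-4.2874, 4.5555, -3.9576)
step 3: θ'=-6.2076 (R=-1.3333) → pose (-3.4169, 6.7985, -6.2076)
step 4: θ'=-5.4576 (R=4.0000) → pose (-0.7792, 8.0746, -5.4576)

(-0.7792, 8.0746, -5.4576)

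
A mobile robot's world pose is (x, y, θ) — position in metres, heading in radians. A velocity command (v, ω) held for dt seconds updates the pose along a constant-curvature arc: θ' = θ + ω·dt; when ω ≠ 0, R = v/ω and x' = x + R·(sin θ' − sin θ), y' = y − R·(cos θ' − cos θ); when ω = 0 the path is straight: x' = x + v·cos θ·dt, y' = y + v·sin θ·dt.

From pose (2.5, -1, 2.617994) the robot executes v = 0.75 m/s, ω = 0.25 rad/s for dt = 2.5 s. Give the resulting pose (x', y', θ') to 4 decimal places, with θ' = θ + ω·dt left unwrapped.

(0.6963, -0.6135, 3.2430)

θ' = 2.6180 + 0.25·2.5 = 3.2430
R = v/ω = 0.75/0.25 = 3.0000
x' = 2.5 + 3.0000·(sin 3.2430 − sin 2.6180) = 0.6963
y' = -1 − 3.0000·(cos 3.2430 − cos 2.6180) = -0.6135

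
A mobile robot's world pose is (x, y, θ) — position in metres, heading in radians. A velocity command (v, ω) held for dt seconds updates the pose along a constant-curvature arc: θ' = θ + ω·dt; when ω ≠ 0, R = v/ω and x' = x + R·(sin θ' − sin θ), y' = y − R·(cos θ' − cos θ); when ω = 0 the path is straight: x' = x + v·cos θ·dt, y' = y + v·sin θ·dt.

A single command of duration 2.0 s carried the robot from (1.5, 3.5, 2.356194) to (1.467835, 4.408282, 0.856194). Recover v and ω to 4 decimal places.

Δθ = 0.856194 − 2.356194 = -1.500000
ω = Δθ/dt = -1.500000/2.0 = -0.7500
R = −Δy/(cos θ' − cos θ) = -0.6667
v = R·ω = -0.6667·-0.7500 = 0.5000

v = 0.5000, ω = -0.7500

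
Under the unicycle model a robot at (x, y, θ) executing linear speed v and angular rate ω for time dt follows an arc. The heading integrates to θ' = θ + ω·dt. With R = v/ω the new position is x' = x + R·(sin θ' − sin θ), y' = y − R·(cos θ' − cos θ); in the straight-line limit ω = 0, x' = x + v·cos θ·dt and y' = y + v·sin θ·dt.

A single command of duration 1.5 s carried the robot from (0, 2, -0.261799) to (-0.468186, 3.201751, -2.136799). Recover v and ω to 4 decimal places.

Δθ = -2.136799 − -0.261799 = -1.875000
ω = Δθ/dt = -1.875000/1.5 = -1.2500
R = −Δy/(cos θ' − cos θ) = 0.8000
v = R·ω = 0.8000·-1.2500 = -1.0000

v = -1.0000, ω = -1.2500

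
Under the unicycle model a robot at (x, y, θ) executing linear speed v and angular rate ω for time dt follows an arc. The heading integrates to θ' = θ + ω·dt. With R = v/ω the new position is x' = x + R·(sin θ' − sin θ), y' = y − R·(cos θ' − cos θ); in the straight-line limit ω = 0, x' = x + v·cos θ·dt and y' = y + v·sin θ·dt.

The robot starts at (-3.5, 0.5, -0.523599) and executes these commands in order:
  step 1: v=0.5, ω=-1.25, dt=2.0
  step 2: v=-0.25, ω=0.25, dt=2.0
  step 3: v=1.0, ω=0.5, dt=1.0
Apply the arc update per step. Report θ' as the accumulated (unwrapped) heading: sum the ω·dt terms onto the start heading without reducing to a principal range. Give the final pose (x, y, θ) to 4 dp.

step 1: θ'=-3.0236 (R=-0.4000) → pose (-3.6529, -0.2436, -3.0236)
step 2: θ'=-2.5236 (R=-1.0000) → pose (-3.1912, -0.0656, -2.5236)
step 3: θ'=-2.0236 (R=2.0000) → pose (-3.8309, -0.8207, -2.0236)

(-3.8309, -0.8207, -2.0236)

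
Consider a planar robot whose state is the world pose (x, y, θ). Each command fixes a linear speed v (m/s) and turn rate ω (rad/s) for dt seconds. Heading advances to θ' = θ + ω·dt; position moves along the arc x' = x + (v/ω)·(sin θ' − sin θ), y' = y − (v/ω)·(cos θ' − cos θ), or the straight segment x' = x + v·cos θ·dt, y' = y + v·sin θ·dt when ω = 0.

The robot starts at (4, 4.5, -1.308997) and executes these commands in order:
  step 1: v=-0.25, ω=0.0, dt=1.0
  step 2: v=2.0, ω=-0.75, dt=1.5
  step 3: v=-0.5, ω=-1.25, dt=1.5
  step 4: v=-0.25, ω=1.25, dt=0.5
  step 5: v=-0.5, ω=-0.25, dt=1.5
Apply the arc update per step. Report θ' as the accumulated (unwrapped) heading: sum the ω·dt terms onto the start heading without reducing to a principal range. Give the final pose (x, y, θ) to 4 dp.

step 1: θ'=-1.3090 (straight) → pose (3.9353, 4.7415, -1.3090)
step 2: θ'=-2.4340 (R=-2.6667) → pose (3.0928, 2.0248, -2.4340)
step 3: θ'=-4.3090 (R=0.4000) → pose (3.7207, 1.8779, -4.3090)
step 4: θ'=-3.6840 (R=-0.2000) → pose (3.8015, 1.7851, -3.6840)
step 5: θ'=-4.0590 (R=2.0000) → pose (4.3571, 1.2879, -4.0590)

(4.3571, 1.2879, -4.0590)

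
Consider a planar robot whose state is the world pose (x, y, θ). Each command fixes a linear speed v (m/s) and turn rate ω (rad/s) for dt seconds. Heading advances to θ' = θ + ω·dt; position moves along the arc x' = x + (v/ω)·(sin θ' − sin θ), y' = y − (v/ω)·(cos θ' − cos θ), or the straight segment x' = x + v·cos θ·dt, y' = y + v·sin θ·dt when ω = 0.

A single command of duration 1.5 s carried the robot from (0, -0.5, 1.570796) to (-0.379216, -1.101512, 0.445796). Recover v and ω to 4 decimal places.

Δθ = 0.445796 − 1.570796 = -1.125000
ω = Δθ/dt = -1.125000/1.5 = -0.7500
R = −Δy/(cos θ' − cos θ) = 0.6667
v = R·ω = 0.6667·-0.7500 = -0.5000

v = -0.5000, ω = -0.7500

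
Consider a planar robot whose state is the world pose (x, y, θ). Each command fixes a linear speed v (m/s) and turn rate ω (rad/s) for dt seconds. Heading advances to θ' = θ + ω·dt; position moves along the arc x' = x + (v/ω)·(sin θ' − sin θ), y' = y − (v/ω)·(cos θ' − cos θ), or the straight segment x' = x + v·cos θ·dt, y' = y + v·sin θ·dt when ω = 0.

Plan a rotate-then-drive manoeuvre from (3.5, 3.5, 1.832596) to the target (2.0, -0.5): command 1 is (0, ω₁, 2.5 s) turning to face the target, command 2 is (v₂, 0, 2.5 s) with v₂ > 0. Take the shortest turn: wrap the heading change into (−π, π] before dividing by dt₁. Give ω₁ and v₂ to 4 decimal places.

heading to target = atan2(-0.5−3.5, 2−3.5) = -1.9296
Δθ = wrap(-1.9296 − 1.8326) = 2.5210; ω₁ = Δθ/dt₁ = 1.0084
distance = √((2−3.5)² + (-0.5−3.5)²) = 4.2720; v₂ = distance/dt₂ = 1.7088

ω₁ = 1.0084, v₂ = 1.7088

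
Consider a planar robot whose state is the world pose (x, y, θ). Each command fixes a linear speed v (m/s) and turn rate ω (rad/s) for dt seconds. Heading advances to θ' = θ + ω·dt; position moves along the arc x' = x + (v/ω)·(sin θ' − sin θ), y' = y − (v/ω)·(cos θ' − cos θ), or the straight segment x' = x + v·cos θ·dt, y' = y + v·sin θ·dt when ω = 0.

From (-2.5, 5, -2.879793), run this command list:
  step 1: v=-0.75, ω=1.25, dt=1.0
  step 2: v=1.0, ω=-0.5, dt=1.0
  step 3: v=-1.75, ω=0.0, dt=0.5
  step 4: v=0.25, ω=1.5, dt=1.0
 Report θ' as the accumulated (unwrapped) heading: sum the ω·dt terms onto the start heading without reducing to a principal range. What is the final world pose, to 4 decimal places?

step 1: θ'=-1.6298 (R=-0.6000) → pose (-2.0563, 5.5442, -1.6298)
step 2: θ'=-2.1298 (R=-2.0000) → pose (-2.3573, 4.6014, -2.1298)
step 3: θ'=-2.1298 (straight) → pose (-1.8932, 5.3432, -2.1298)
step 4: θ'=-0.6298 (R=0.1667) → pose (-1.8501, 5.1202, -0.6298)

(-1.8501, 5.1202, -0.6298)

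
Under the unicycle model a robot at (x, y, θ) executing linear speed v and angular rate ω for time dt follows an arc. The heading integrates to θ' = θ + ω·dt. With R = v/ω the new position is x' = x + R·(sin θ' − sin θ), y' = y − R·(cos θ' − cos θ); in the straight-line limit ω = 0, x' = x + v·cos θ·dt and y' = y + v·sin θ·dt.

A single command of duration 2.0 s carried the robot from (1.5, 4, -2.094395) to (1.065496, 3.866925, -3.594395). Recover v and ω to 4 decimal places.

v = 0.2500, ω = -0.7500

Δθ = -3.594395 − -2.094395 = -1.500000
ω = Δθ/dt = -1.500000/2.0 = -0.7500
R = Δx/(sin θ' − sin θ) = -0.3333
v = R·ω = -0.3333·-0.7500 = 0.2500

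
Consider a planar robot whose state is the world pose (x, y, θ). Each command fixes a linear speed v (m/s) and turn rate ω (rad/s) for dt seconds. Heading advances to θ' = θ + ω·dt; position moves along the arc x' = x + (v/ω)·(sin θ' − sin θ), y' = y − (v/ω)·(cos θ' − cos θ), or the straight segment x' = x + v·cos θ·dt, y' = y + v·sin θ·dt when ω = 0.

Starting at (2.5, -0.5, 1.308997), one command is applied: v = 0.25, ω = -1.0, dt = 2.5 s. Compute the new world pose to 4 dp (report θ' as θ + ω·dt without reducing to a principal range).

(2.9737, -0.4720, -1.1910)

θ' = 1.3090 + -1.0·2.5 = -1.1910
R = v/ω = 0.25/-1.0 = -0.2500
x' = 2.5 + -0.2500·(sin -1.1910 − sin 1.3090) = 2.9737
y' = -0.5 − -0.2500·(cos -1.1910 − cos 1.3090) = -0.4720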